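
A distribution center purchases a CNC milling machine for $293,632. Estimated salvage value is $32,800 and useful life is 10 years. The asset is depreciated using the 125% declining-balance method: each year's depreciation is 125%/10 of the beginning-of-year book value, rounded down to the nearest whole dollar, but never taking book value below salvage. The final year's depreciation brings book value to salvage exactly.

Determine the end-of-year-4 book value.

$172,123

Depreciable base = $293,632 − $32,800 = $260,832.
Year 1: ⌊$293,632 × 125%/10⌋ = $36,704. Book value $256,928.
Year 2: ⌊$256,928 × 125%/10⌋ = $32,116. Book value $224,812.
Year 3: ⌊$224,812 × 125%/10⌋ = $28,101. Book value $196,711.
Year 4: ⌊$196,711 × 125%/10⌋ = $24,588. Book value $172,123.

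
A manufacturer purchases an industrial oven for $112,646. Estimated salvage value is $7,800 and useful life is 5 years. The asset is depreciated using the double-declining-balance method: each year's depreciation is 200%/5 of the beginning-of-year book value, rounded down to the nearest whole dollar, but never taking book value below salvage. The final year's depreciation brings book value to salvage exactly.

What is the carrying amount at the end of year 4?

$14,600

Depreciable base = $112,646 − $7,800 = $104,846.
Year 1: ⌊$112,646 × 200%/5⌋ = $45,058. Book value $67,588.
Year 2: ⌊$67,588 × 200%/5⌋ = $27,035. Book value $40,553.
Year 3: ⌊$40,553 × 200%/5⌋ = $16,221. Book value $24,332.
Year 4: ⌊$24,332 × 200%/5⌋ = $9,732. Book value $14,600.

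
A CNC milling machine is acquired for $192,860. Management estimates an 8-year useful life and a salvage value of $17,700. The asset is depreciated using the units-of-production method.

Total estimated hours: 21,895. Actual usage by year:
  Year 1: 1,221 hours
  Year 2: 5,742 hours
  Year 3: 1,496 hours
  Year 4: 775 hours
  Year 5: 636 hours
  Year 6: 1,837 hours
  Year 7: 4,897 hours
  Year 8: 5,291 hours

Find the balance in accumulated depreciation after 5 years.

Depreciable base = $192,860 − $17,700 = $175,160.
Rate = $175,160 / 21,895 hours = $8 per hour.
Year 1: 1,221 × $8 = $9,768. Book value $183,092.
Year 2: 5,742 × $8 = $45,936. Book value $137,156.
Year 3: 1,496 × $8 = $11,968. Book value $125,188.
Year 4: 775 × $8 = $6,200. Book value $118,988.
Year 5: 636 × $8 = $5,088. Book value $113,900.
Accumulated through year 5 = $192,860 − $113,900 = $78,960.

$78,960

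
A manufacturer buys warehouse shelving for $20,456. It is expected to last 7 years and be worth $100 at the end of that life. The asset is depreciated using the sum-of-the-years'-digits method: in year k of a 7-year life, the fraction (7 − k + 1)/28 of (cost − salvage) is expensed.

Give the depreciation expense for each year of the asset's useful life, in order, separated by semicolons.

$5,089; $4,362; $3,635; $2,908; $2,181; $1,454; $727

Depreciable base = $20,456 − $100 = $20,356.
Sum of the years' digits = 7+6+5+4+3+2+1 = 28.
Year 1: $20,356 × 7/28 = $5,089. Book value $15,367.
Year 2: $20,356 × 6/28 = $4,362. Book value $11,005.
Year 3: $20,356 × 5/28 = $3,635. Book value $7,370.
Year 4: $20,356 × 4/28 = $2,908. Book value $4,462.
Year 5: $20,356 × 3/28 = $2,181. Book value $2,281.
Year 6: $20,356 × 2/28 = $1,454. Book value $827.
Year 7: $20,356 × 1/28 = $727. Book value $100.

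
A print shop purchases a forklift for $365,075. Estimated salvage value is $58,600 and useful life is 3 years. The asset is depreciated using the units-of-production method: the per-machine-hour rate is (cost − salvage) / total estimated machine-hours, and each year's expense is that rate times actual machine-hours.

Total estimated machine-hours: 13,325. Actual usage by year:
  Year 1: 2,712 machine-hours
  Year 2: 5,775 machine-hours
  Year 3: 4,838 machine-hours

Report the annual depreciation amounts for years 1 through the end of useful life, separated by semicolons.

$62,376; $132,825; $111,274

Depreciable base = $365,075 − $58,600 = $306,475.
Rate = $306,475 / 13,325 machine-hours = $23 per machine-hour.
Year 1: 2,712 × $23 = $62,376. Book value $302,699.
Year 2: 5,775 × $23 = $132,825. Book value $169,874.
Year 3: 4,838 × $23 = $111,274. Book value $58,600.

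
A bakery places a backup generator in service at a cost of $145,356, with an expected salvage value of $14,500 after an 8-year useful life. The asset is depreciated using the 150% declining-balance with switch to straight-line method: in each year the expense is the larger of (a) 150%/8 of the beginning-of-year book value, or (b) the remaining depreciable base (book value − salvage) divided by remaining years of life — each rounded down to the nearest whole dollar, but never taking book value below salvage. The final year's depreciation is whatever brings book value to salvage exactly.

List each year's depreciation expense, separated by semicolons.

$27,254; $22,144; $17,992; $14,618; $12,212; $12,212; $12,212; $12,212

Depreciable base = $145,356 − $14,500 = $130,856.
Year 1: DB = ⌊$145,356 × 150%/8⌋ = $27,254; SL = ⌊$130,856/8⌋ = $16,357 → take DB $27,254. Book value $118,102.
Year 2: DB = ⌊$118,102 × 150%/8⌋ = $22,144; SL = ⌊$103,602/7⌋ = $14,800 → take DB $22,144. Book value $95,958.
Year 3: DB = ⌊$95,958 × 150%/8⌋ = $17,992; SL = ⌊$81,458/6⌋ = $13,576 → take DB $17,992. Book value $77,966.
Year 4: DB = ⌊$77,966 × 150%/8⌋ = $14,618; SL = ⌊$63,466/5⌋ = $12,693 → take DB $14,618. Book value $63,348.
Year 5: DB = ⌊$63,348 × 150%/8⌋ = $11,877; SL = ⌊$48,848/4⌋ = $12,212 → take SL $12,212. Book value $51,136.
Year 6: DB = ⌊$51,136 × 150%/8⌋ = $9,588; SL = ⌊$36,636/3⌋ = $12,212 → take SL $12,212. Book value $38,924.
Year 7: DB = ⌊$38,924 × 150%/8⌋ = $7,298; SL = ⌊$24,424/2⌋ = $12,212 → take SL $12,212. Book value $26,712.
Year 8 (final): $26,712 − $14,500 = $12,212. Book value $14,500.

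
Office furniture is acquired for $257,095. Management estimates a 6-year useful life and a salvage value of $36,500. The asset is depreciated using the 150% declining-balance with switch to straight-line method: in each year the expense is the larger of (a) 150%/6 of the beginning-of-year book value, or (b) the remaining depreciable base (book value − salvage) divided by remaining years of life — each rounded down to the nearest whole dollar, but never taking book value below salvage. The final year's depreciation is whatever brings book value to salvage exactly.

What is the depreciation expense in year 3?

Depreciable base = $257,095 − $36,500 = $220,595.
Year 1: DB = ⌊$257,095 × 150%/6⌋ = $64,273; SL = ⌊$220,595/6⌋ = $36,765 → take DB $64,273. Book value $192,822.
Year 2: DB = ⌊$192,822 × 150%/6⌋ = $48,205; SL = ⌊$156,322/5⌋ = $31,264 → take DB $48,205. Book value $144,617.
Year 3: DB = ⌊$144,617 × 150%/6⌋ = $36,154; SL = ⌊$108,117/4⌋ = $27,029 → take DB $36,154. Book value $108,463.

$36,154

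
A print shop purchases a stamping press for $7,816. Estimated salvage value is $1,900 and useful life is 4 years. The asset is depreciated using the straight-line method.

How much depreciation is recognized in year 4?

$1,479

Depreciable base = $7,816 − $1,900 = $5,916.
Annual expense = $5,916 / 4 = $1,479.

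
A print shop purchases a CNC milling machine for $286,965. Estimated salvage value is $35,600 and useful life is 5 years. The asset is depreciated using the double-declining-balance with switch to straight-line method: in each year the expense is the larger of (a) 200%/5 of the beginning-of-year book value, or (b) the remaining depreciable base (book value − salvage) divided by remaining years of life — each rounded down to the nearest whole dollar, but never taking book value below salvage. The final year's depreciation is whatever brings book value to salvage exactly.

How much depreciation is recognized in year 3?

$41,323

Depreciable base = $286,965 − $35,600 = $251,365.
Year 1: DB = ⌊$286,965 × 200%/5⌋ = $114,786; SL = ⌊$251,365/5⌋ = $50,273 → take DB $114,786. Book value $172,179.
Year 2: DB = ⌊$172,179 × 200%/5⌋ = $68,871; SL = ⌊$136,579/4⌋ = $34,144 → take DB $68,871. Book value $103,308.
Year 3: DB = ⌊$103,308 × 200%/5⌋ = $41,323; SL = ⌊$67,708/3⌋ = $22,569 → take DB $41,323. Book value $61,985.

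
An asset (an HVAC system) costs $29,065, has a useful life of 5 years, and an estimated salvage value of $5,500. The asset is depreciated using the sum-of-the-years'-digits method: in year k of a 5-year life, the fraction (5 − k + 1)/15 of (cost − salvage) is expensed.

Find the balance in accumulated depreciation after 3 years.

Depreciable base = $29,065 − $5,500 = $23,565.
Sum of the years' digits = 5+4+3+2+1 = 15.
Year 1: $23,565 × 5/15 = $7,855. Book value $21,210.
Year 2: $23,565 × 4/15 = $6,284. Book value $14,926.
Year 3: $23,565 × 3/15 = $4,713. Book value $10,213.
Accumulated through year 3 = $29,065 − $10,213 = $18,852.

$18,852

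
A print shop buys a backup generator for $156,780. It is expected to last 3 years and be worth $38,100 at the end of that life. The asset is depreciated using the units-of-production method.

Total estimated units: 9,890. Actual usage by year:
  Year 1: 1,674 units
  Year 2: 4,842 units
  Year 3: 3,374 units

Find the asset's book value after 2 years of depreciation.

$78,588

Depreciable base = $156,780 − $38,100 = $118,680.
Rate = $118,680 / 9,890 units = $12 per unit.
Year 1: 1,674 × $12 = $20,088. Book value $136,692.
Year 2: 4,842 × $12 = $58,104. Book value $78,588.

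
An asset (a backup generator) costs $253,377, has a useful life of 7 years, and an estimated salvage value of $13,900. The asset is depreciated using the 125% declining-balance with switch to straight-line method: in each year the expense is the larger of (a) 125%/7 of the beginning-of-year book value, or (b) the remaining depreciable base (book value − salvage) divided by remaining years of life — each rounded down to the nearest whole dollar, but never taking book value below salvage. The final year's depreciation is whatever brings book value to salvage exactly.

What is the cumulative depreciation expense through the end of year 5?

$176,650

Depreciable base = $253,377 − $13,900 = $239,477.
Year 1: DB = ⌊$253,377 × 125%/7⌋ = $45,245; SL = ⌊$239,477/7⌋ = $34,211 → take DB $45,245. Book value $208,132.
Year 2: DB = ⌊$208,132 × 125%/7⌋ = $37,166; SL = ⌊$194,232/6⌋ = $32,372 → take DB $37,166. Book value $170,966.
Year 3: DB = ⌊$170,966 × 125%/7⌋ = $30,529; SL = ⌊$157,066/5⌋ = $31,413 → take SL $31,413. Book value $139,553.
Year 4: DB = ⌊$139,553 × 125%/7⌋ = $24,920; SL = ⌊$125,653/4⌋ = $31,413 → take SL $31,413. Book value $108,140.
Year 5: DB = ⌊$108,140 × 125%/7⌋ = $19,310; SL = ⌊$94,240/3⌋ = $31,413 → take SL $31,413. Book value $76,727.
Accumulated through year 5 = $253,377 − $76,727 = $176,650.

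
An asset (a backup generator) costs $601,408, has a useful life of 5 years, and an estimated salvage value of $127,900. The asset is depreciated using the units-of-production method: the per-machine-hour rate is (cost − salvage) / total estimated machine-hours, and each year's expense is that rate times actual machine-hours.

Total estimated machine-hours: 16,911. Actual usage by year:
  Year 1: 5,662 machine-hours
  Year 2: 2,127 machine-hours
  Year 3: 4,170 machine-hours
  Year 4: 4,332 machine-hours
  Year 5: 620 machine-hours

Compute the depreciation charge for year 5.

$17,360

Depreciable base = $601,408 − $127,900 = $473,508.
Rate = $473,508 / 16,911 machine-hours = $28 per machine-hour.
Year 1: 5,662 × $28 = $158,536. Book value $442,872.
Year 2: 2,127 × $28 = $59,556. Book value $383,316.
Year 3: 4,170 × $28 = $116,760. Book value $266,556.
Year 4: 4,332 × $28 = $121,296. Book value $145,260.
Year 5: 620 × $28 = $17,360. Book value $127,900.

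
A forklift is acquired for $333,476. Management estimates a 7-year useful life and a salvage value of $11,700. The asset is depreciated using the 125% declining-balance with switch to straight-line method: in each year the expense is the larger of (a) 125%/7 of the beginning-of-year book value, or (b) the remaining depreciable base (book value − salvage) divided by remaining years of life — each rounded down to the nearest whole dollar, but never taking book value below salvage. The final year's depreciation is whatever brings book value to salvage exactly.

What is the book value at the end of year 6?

Depreciable base = $333,476 − $11,700 = $321,776.
Year 1: DB = ⌊$333,476 × 125%/7⌋ = $59,549; SL = ⌊$321,776/7⌋ = $45,968 → take DB $59,549. Book value $273,927.
Year 2: DB = ⌊$273,927 × 125%/7⌋ = $48,915; SL = ⌊$262,227/6⌋ = $43,704 → take DB $48,915. Book value $225,012.
Year 3: DB = ⌊$225,012 × 125%/7⌋ = $40,180; SL = ⌊$213,312/5⌋ = $42,662 → take SL $42,662. Book value $182,350.
Year 4: DB = ⌊$182,350 × 125%/7⌋ = $32,562; SL = ⌊$170,650/4⌋ = $42,662 → take SL $42,662. Book value $139,688.
Year 5: DB = ⌊$139,688 × 125%/7⌋ = $24,944; SL = ⌊$127,988/3⌋ = $42,662 → take SL $42,662. Book value $97,026.
Year 6: DB = ⌊$97,026 × 125%/7⌋ = $17,326; SL = ⌊$85,326/2⌋ = $42,663 → take SL $42,663. Book value $54,363.

$54,363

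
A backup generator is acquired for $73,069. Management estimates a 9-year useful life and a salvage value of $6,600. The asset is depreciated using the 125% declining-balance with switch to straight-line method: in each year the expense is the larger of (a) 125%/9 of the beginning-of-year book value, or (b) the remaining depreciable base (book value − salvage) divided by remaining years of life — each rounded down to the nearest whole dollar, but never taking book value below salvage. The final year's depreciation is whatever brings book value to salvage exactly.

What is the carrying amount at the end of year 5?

Depreciable base = $73,069 − $6,600 = $66,469.
Year 1: DB = ⌊$73,069 × 125%/9⌋ = $10,148; SL = ⌊$66,469/9⌋ = $7,385 → take DB $10,148. Book value $62,921.
Year 2: DB = ⌊$62,921 × 125%/9⌋ = $8,739; SL = ⌊$56,321/8⌋ = $7,040 → take DB $8,739. Book value $54,182.
Year 3: DB = ⌊$54,182 × 125%/9⌋ = $7,525; SL = ⌊$47,582/7⌋ = $6,797 → take DB $7,525. Book value $46,657.
Year 4: DB = ⌊$46,657 × 125%/9⌋ = $6,480; SL = ⌊$40,057/6⌋ = $6,676 → take SL $6,676. Book value $39,981.
Year 5: DB = ⌊$39,981 × 125%/9⌋ = $5,552; SL = ⌊$33,381/5⌋ = $6,676 → take SL $6,676. Book value $33,305.

$33,305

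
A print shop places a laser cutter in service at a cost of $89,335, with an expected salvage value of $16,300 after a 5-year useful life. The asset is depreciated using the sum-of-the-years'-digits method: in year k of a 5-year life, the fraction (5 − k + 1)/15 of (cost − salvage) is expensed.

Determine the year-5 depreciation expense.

Depreciable base = $89,335 − $16,300 = $73,035.
Sum of the years' digits = 5+4+3+2+1 = 15.
Year 1: $73,035 × 5/15 = $24,345. Book value $64,990.
Year 2: $73,035 × 4/15 = $19,476. Book value $45,514.
Year 3: $73,035 × 3/15 = $14,607. Book value $30,907.
Year 4: $73,035 × 2/15 = $9,738. Book value $21,169.
Year 5: $73,035 × 1/15 = $4,869. Book value $16,300.

$4,869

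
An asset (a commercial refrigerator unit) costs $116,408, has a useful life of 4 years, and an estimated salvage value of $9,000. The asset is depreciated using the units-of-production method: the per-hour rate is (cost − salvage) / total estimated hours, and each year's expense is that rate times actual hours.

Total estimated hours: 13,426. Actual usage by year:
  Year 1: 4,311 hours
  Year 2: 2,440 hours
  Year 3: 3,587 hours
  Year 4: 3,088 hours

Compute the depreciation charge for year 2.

Depreciable base = $116,408 − $9,000 = $107,408.
Rate = $107,408 / 13,426 hours = $8 per hour.
Year 1: 4,311 × $8 = $34,488. Book value $81,920.
Year 2: 2,440 × $8 = $19,520. Book value $62,400.

$19,520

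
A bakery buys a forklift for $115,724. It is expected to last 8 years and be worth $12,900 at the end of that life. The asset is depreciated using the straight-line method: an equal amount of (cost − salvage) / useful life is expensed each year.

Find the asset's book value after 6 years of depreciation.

$38,606

Depreciable base = $115,724 − $12,900 = $102,824.
Annual expense = $102,824 / 8 = $12,853.
End of year 1: book value $102,871.
End of year 2: book value $90,018.
End of year 3: book value $77,165.
End of year 4: book value $64,312.
End of year 5: book value $51,459.
End of year 6: book value $38,606.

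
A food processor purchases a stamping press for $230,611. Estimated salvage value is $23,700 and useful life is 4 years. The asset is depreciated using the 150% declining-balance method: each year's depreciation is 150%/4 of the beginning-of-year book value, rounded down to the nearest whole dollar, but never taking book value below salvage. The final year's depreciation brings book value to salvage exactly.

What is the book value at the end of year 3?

Depreciable base = $230,611 − $23,700 = $206,911.
Year 1: ⌊$230,611 × 150%/4⌋ = $86,479. Book value $144,132.
Year 2: ⌊$144,132 × 150%/4⌋ = $54,049. Book value $90,083.
Year 3: ⌊$90,083 × 150%/4⌋ = $33,781. Book value $56,302.

$56,302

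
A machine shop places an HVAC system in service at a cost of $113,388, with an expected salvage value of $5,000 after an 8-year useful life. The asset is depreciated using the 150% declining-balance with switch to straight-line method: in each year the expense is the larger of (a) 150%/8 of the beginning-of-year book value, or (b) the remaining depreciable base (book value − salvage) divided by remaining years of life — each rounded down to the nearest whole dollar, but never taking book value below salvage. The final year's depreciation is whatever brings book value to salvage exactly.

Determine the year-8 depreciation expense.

Depreciable base = $113,388 − $5,000 = $108,388.
Year 1: DB = ⌊$113,388 × 150%/8⌋ = $21,260; SL = ⌊$108,388/8⌋ = $13,548 → take DB $21,260. Book value $92,128.
Year 2: DB = ⌊$92,128 × 150%/8⌋ = $17,274; SL = ⌊$87,128/7⌋ = $12,446 → take DB $17,274. Book value $74,854.
Year 3: DB = ⌊$74,854 × 150%/8⌋ = $14,035; SL = ⌊$69,854/6⌋ = $11,642 → take DB $14,035. Book value $60,819.
Year 4: DB = ⌊$60,819 × 150%/8⌋ = $11,403; SL = ⌊$55,819/5⌋ = $11,163 → take DB $11,403. Book value $49,416.
Year 5: DB = ⌊$49,416 × 150%/8⌋ = $9,265; SL = ⌊$44,416/4⌋ = $11,104 → take SL $11,104. Book value $38,312.
Year 6: DB = ⌊$38,312 × 150%/8⌋ = $7,183; SL = ⌊$33,312/3⌋ = $11,104 → take SL $11,104. Book value $27,208.
Year 7: DB = ⌊$27,208 × 150%/8⌋ = $5,101; SL = ⌊$22,208/2⌋ = $11,104 → take SL $11,104. Book value $16,104.
Year 8 (final): $16,104 − $5,000 = $11,104. Book value $5,000.

$11,104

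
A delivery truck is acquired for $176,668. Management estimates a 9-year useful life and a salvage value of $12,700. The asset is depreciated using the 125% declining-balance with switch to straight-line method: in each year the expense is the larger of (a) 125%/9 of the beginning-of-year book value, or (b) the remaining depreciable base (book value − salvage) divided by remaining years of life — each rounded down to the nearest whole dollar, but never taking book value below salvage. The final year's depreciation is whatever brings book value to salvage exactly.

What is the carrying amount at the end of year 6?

Depreciable base = $176,668 − $12,700 = $163,968.
Year 1: DB = ⌊$176,668 × 125%/9⌋ = $24,537; SL = ⌊$163,968/9⌋ = $18,218 → take DB $24,537. Book value $152,131.
Year 2: DB = ⌊$152,131 × 125%/9⌋ = $21,129; SL = ⌊$139,431/8⌋ = $17,428 → take DB $21,129. Book value $131,002.
Year 3: DB = ⌊$131,002 × 125%/9⌋ = $18,194; SL = ⌊$118,302/7⌋ = $16,900 → take DB $18,194. Book value $112,808.
Year 4: DB = ⌊$112,808 × 125%/9⌋ = $15,667; SL = ⌊$100,108/6⌋ = $16,684 → take SL $16,684. Book value $96,124.
Year 5: DB = ⌊$96,124 × 125%/9⌋ = $13,350; SL = ⌊$83,424/5⌋ = $16,684 → take SL $16,684. Book value $79,440.
Year 6: DB = ⌊$79,440 × 125%/9⌋ = $11,033; SL = ⌊$66,740/4⌋ = $16,685 → take SL $16,685. Book value $62,755.

$62,755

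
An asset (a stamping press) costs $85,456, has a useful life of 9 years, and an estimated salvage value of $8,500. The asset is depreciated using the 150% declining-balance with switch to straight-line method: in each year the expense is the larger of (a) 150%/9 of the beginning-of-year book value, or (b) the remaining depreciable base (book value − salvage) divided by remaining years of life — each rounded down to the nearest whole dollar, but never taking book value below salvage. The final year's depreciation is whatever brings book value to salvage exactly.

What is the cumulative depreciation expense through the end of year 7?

Depreciable base = $85,456 − $8,500 = $76,956.
Year 1: DB = ⌊$85,456 × 150%/9⌋ = $14,242; SL = ⌊$76,956/9⌋ = $8,550 → take DB $14,242. Book value $71,214.
Year 2: DB = ⌊$71,214 × 150%/9⌋ = $11,869; SL = ⌊$62,714/8⌋ = $7,839 → take DB $11,869. Book value $59,345.
Year 3: DB = ⌊$59,345 × 150%/9⌋ = $9,890; SL = ⌊$50,845/7⌋ = $7,263 → take DB $9,890. Book value $49,455.
Year 4: DB = ⌊$49,455 × 150%/9⌋ = $8,242; SL = ⌊$40,955/6⌋ = $6,825 → take DB $8,242. Book value $41,213.
Year 5: DB = ⌊$41,213 × 150%/9⌋ = $6,868; SL = ⌊$32,713/5⌋ = $6,542 → take DB $6,868. Book value $34,345.
Year 6: DB = ⌊$34,345 × 150%/9⌋ = $5,724; SL = ⌊$25,845/4⌋ = $6,461 → take SL $6,461. Book value $27,884.
Year 7: DB = ⌊$27,884 × 150%/9⌋ = $4,647; SL = ⌊$19,384/3⌋ = $6,461 → take SL $6,461. Book value $21,423.
Accumulated through year 7 = $85,456 − $21,423 = $64,033.

$64,033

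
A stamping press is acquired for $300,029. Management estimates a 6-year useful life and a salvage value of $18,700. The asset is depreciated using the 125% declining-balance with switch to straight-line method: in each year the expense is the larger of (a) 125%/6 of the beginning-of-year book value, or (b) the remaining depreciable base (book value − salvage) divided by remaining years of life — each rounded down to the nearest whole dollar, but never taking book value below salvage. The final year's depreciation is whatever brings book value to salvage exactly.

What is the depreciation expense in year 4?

$42,335

Depreciable base = $300,029 − $18,700 = $281,329.
Year 1: DB = ⌊$300,029 × 125%/6⌋ = $62,506; SL = ⌊$281,329/6⌋ = $46,888 → take DB $62,506. Book value $237,523.
Year 2: DB = ⌊$237,523 × 125%/6⌋ = $49,483; SL = ⌊$218,823/5⌋ = $43,764 → take DB $49,483. Book value $188,040.
Year 3: DB = ⌊$188,040 × 125%/6⌋ = $39,175; SL = ⌊$169,340/4⌋ = $42,335 → take SL $42,335. Book value $145,705.
Year 4: DB = ⌊$145,705 × 125%/6⌋ = $30,355; SL = ⌊$127,005/3⌋ = $42,335 → take SL $42,335. Book value $103,370.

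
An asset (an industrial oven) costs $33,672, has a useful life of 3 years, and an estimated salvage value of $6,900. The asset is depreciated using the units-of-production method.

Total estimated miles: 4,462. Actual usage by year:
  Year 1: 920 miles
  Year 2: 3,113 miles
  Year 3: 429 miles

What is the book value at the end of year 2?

$9,474

Depreciable base = $33,672 − $6,900 = $26,772.
Rate = $26,772 / 4,462 miles = $6 per mile.
Year 1: 920 × $6 = $5,520. Book value $28,152.
Year 2: 3,113 × $6 = $18,678. Book value $9,474.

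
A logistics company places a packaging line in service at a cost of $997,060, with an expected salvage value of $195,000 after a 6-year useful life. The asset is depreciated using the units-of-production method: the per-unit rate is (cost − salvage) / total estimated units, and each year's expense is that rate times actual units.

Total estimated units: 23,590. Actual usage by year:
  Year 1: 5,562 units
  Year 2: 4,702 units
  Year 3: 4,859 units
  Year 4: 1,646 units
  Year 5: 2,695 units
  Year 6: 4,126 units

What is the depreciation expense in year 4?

$55,964

Depreciable base = $997,060 − $195,000 = $802,060.
Rate = $802,060 / 23,590 units = $34 per unit.
Year 1: 5,562 × $34 = $189,108. Book value $807,952.
Year 2: 4,702 × $34 = $159,868. Book value $648,084.
Year 3: 4,859 × $34 = $165,206. Book value $482,878.
Year 4: 1,646 × $34 = $55,964. Book value $426,914.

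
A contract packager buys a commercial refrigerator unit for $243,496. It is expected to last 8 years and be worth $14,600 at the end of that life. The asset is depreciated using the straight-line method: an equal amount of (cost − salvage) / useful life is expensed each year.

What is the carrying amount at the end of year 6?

$71,824

Depreciable base = $243,496 − $14,600 = $228,896.
Annual expense = $228,896 / 8 = $28,612.
End of year 1: book value $214,884.
End of year 2: book value $186,272.
End of year 3: book value $157,660.
End of year 4: book value $129,048.
End of year 5: book value $100,436.
End of year 6: book value $71,824.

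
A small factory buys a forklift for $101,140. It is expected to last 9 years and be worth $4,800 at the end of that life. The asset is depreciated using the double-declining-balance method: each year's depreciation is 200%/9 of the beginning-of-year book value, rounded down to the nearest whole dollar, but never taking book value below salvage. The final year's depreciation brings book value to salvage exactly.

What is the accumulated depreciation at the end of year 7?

Depreciable base = $101,140 − $4,800 = $96,340.
Year 1: ⌊$101,140 × 200%/9⌋ = $22,475. Book value $78,665.
Year 2: ⌊$78,665 × 200%/9⌋ = $17,481. Book value $61,184.
Year 3: ⌊$61,184 × 200%/9⌋ = $13,596. Book value $47,588.
Year 4: ⌊$47,588 × 200%/9⌋ = $10,575. Book value $37,013.
Year 5: ⌊$37,013 × 200%/9⌋ = $8,225. Book value $28,788.
Year 6: ⌊$28,788 × 200%/9⌋ = $6,397. Book value $22,391.
Year 7: ⌊$22,391 × 200%/9⌋ = $4,975. Book value $17,416.
Accumulated through year 7 = $101,140 − $17,416 = $83,724.

$83,724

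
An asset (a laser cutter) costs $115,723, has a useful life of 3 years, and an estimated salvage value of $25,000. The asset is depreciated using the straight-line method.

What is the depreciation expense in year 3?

$30,241

Depreciable base = $115,723 − $25,000 = $90,723.
Annual expense = $90,723 / 3 = $30,241.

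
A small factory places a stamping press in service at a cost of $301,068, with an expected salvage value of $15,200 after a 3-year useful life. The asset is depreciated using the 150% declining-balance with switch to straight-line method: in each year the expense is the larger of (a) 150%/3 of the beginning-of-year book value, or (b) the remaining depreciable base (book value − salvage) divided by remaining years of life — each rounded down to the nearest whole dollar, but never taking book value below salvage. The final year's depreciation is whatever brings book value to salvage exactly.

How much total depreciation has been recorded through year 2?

Depreciable base = $301,068 − $15,200 = $285,868.
Year 1: DB = ⌊$301,068 × 150%/3⌋ = $150,534; SL = ⌊$285,868/3⌋ = $95,289 → take DB $150,534. Book value $150,534.
Year 2: DB = ⌊$150,534 × 150%/3⌋ = $75,267; SL = ⌊$135,334/2⌋ = $67,667 → take DB $75,267. Book value $75,267.
Accumulated through year 2 = $301,068 − $75,267 = $225,801.

$225,801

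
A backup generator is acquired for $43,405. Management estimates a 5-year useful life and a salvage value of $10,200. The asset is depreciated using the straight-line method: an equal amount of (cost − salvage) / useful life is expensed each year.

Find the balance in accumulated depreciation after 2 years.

$13,282

Depreciable base = $43,405 − $10,200 = $33,205.
Annual expense = $33,205 / 5 = $6,641.
End of year 1: book value $36,764.
End of year 2: book value $30,123.
Accumulated through year 2 = $43,405 − $30,123 = $13,282.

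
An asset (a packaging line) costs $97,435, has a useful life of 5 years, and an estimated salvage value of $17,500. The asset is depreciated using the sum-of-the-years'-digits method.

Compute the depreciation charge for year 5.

$5,329

Depreciable base = $97,435 − $17,500 = $79,935.
Sum of the years' digits = 5+4+3+2+1 = 15.
Year 1: $79,935 × 5/15 = $26,645. Book value $70,790.
Year 2: $79,935 × 4/15 = $21,316. Book value $49,474.
Year 3: $79,935 × 3/15 = $15,987. Book value $33,487.
Year 4: $79,935 × 2/15 = $10,658. Book value $22,829.
Year 5: $79,935 × 1/15 = $5,329. Book value $17,500.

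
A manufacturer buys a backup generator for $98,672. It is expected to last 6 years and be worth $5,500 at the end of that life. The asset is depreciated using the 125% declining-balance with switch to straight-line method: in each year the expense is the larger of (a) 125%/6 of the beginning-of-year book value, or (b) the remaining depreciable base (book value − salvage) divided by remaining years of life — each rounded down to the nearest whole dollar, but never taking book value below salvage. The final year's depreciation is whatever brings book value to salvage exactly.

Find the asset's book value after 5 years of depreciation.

Depreciable base = $98,672 − $5,500 = $93,172.
Year 1: DB = ⌊$98,672 × 125%/6⌋ = $20,556; SL = ⌊$93,172/6⌋ = $15,528 → take DB $20,556. Book value $78,116.
Year 2: DB = ⌊$78,116 × 125%/6⌋ = $16,274; SL = ⌊$72,616/5⌋ = $14,523 → take DB $16,274. Book value $61,842.
Year 3: DB = ⌊$61,842 × 125%/6⌋ = $12,883; SL = ⌊$56,342/4⌋ = $14,085 → take SL $14,085. Book value $47,757.
Year 4: DB = ⌊$47,757 × 125%/6⌋ = $9,949; SL = ⌊$42,257/3⌋ = $14,085 → take SL $14,085. Book value $33,672.
Year 5: DB = ⌊$33,672 × 125%/6⌋ = $7,015; SL = ⌊$28,172/2⌋ = $14,086 → take SL $14,086. Book value $19,586.

$19,586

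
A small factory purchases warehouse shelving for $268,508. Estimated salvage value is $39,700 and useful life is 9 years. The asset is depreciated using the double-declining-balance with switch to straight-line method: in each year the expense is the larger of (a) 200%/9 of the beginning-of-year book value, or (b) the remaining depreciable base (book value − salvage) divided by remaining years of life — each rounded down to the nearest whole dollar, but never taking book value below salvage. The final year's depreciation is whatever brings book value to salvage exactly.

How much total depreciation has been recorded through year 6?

$209,065

Depreciable base = $268,508 − $39,700 = $228,808.
Year 1: DB = ⌊$268,508 × 200%/9⌋ = $59,668; SL = ⌊$228,808/9⌋ = $25,423 → take DB $59,668. Book value $208,840.
Year 2: DB = ⌊$208,840 × 200%/9⌋ = $46,408; SL = ⌊$169,140/8⌋ = $21,142 → take DB $46,408. Book value $162,432.
Year 3: DB = ⌊$162,432 × 200%/9⌋ = $36,096; SL = ⌊$122,732/7⌋ = $17,533 → take DB $36,096. Book value $126,336.
Year 4: DB = ⌊$126,336 × 200%/9⌋ = $28,074; SL = ⌊$86,636/6⌋ = $14,439 → take DB $28,074. Book value $98,262.
Year 5: DB = ⌊$98,262 × 200%/9⌋ = $21,836; SL = ⌊$58,562/5⌋ = $11,712 → take DB $21,836. Book value $76,426.
Year 6: DB = ⌊$76,426 × 200%/9⌋ = $16,983; SL = ⌊$36,726/4⌋ = $9,181 → take DB $16,983. Book value $59,443.
Accumulated through year 6 = $268,508 − $59,443 = $209,065.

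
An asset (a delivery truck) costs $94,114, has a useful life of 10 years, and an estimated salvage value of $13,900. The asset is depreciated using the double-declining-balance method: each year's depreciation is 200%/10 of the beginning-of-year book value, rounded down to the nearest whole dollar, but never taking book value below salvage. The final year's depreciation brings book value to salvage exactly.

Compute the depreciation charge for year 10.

Depreciable base = $94,114 − $13,900 = $80,214.
Year 1: ⌊$94,114 × 200%/10⌋ = $18,822. Book value $75,292.
Year 2: ⌊$75,292 × 200%/10⌋ = $15,058. Book value $60,234.
Year 3: ⌊$60,234 × 200%/10⌋ = $12,046. Book value $48,188.
Year 4: ⌊$48,188 × 200%/10⌋ = $9,637. Book value $38,551.
Year 5: ⌊$38,551 × 200%/10⌋ = $7,710. Book value $30,841.
Year 6: ⌊$30,841 × 200%/10⌋ = $6,168. Book value $24,673.
Year 7: ⌊$24,673 × 200%/10⌋ = $4,934. Book value $19,739.
Year 8: ⌊$19,739 × 200%/10⌋ = $3,947. Book value $15,792.
Year 9: ⌊$15,792 × 200%/10⌋ = $3,158, capped at $1,892. Book value $13,900.
Year 10 (final): $13,900 − $13,900 = $0. Book value $13,900.

$0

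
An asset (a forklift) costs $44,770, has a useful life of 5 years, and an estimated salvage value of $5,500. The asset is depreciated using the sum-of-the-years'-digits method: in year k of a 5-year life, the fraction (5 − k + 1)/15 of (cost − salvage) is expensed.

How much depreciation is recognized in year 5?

Depreciable base = $44,770 − $5,500 = $39,270.
Sum of the years' digits = 5+4+3+2+1 = 15.
Year 1: $39,270 × 5/15 = $13,090. Book value $31,680.
Year 2: $39,270 × 4/15 = $10,472. Book value $21,208.
Year 3: $39,270 × 3/15 = $7,854. Book value $13,354.
Year 4: $39,270 × 2/15 = $5,236. Book value $8,118.
Year 5: $39,270 × 1/15 = $2,618. Book value $5,500.

$2,618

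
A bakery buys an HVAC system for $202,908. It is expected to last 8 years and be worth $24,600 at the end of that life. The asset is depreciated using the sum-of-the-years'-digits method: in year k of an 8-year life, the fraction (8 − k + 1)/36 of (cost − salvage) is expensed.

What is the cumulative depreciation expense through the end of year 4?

$128,778

Depreciable base = $202,908 − $24,600 = $178,308.
Sum of the years' digits = 8+7+6+5+4+3+2+1 = 36.
Year 1: $178,308 × 8/36 = $39,624. Book value $163,284.
Year 2: $178,308 × 7/36 = $34,671. Book value $128,613.
Year 3: $178,308 × 6/36 = $29,718. Book value $98,895.
Year 4: $178,308 × 5/36 = $24,765. Book value $74,130.
Accumulated through year 4 = $202,908 − $74,130 = $128,778.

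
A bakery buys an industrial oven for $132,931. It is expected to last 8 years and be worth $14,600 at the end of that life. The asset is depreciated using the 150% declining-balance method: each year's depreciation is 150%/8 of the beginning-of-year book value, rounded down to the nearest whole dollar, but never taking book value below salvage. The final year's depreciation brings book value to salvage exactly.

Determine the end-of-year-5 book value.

$47,071

Depreciable base = $132,931 − $14,600 = $118,331.
Year 1: ⌊$132,931 × 150%/8⌋ = $24,924. Book value $108,007.
Year 2: ⌊$108,007 × 150%/8⌋ = $20,251. Book value $87,756.
Year 3: ⌊$87,756 × 150%/8⌋ = $16,454. Book value $71,302.
Year 4: ⌊$71,302 × 150%/8⌋ = $13,369. Book value $57,933.
Year 5: ⌊$57,933 × 150%/8⌋ = $10,862. Book value $47,071.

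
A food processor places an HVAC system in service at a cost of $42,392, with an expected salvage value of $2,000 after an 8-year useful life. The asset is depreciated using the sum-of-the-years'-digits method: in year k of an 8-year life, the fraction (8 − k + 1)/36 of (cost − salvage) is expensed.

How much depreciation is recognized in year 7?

Depreciable base = $42,392 − $2,000 = $40,392.
Sum of the years' digits = 8+7+6+5+4+3+2+1 = 36.
Year 1: $40,392 × 8/36 = $8,976. Book value $33,416.
Year 2: $40,392 × 7/36 = $7,854. Book value $25,562.
Year 3: $40,392 × 6/36 = $6,732. Book value $18,830.
Year 4: $40,392 × 5/36 = $5,610. Book value $13,220.
Year 5: $40,392 × 4/36 = $4,488. Book value $8,732.
Year 6: $40,392 × 3/36 = $3,366. Book value $5,366.
Year 7: $40,392 × 2/36 = $2,244. Book value $3,122.

$2,244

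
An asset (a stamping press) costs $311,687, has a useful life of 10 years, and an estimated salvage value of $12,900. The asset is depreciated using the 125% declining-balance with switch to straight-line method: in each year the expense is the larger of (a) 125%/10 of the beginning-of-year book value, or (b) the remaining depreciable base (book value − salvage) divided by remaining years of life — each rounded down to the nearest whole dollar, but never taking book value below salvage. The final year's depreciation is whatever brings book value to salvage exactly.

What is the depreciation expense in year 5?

$27,987

Depreciable base = $311,687 − $12,900 = $298,787.
Year 1: DB = ⌊$311,687 × 125%/10⌋ = $38,960; SL = ⌊$298,787/10⌋ = $29,878 → take DB $38,960. Book value $272,727.
Year 2: DB = ⌊$272,727 × 125%/10⌋ = $34,090; SL = ⌊$259,827/9⌋ = $28,869 → take DB $34,090. Book value $238,637.
Year 3: DB = ⌊$238,637 × 125%/10⌋ = $29,829; SL = ⌊$225,737/8⌋ = $28,217 → take DB $29,829. Book value $208,808.
Year 4: DB = ⌊$208,808 × 125%/10⌋ = $26,101; SL = ⌊$195,908/7⌋ = $27,986 → take SL $27,986. Book value $180,822.
Year 5: DB = ⌊$180,822 × 125%/10⌋ = $22,602; SL = ⌊$167,922/6⌋ = $27,987 → take SL $27,987. Book value $152,835.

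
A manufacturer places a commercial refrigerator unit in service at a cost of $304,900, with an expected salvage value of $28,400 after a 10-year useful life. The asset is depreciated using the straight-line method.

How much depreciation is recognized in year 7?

$27,650

Depreciable base = $304,900 − $28,400 = $276,500.
Annual expense = $276,500 / 10 = $27,650.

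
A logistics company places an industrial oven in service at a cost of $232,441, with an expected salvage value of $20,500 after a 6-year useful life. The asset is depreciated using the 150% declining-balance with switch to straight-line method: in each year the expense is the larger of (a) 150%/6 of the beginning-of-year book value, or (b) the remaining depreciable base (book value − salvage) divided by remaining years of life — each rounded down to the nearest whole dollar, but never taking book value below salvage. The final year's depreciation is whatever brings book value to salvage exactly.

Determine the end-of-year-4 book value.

Depreciable base = $232,441 − $20,500 = $211,941.
Year 1: DB = ⌊$232,441 × 150%/6⌋ = $58,110; SL = ⌊$211,941/6⌋ = $35,323 → take DB $58,110. Book value $174,331.
Year 2: DB = ⌊$174,331 × 150%/6⌋ = $43,582; SL = ⌊$153,831/5⌋ = $30,766 → take DB $43,582. Book value $130,749.
Year 3: DB = ⌊$130,749 × 150%/6⌋ = $32,687; SL = ⌊$110,249/4⌋ = $27,562 → take DB $32,687. Book value $98,062.
Year 4: DB = ⌊$98,062 × 150%/6⌋ = $24,515; SL = ⌊$77,562/3⌋ = $25,854 → take SL $25,854. Book value $72,208.

$72,208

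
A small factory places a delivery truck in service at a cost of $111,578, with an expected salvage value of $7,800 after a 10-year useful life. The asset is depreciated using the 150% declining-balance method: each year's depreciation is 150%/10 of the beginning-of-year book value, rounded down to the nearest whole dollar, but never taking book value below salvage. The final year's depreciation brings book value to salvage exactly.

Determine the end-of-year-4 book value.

Depreciable base = $111,578 − $7,800 = $103,778.
Year 1: ⌊$111,578 × 150%/10⌋ = $16,736. Book value $94,842.
Year 2: ⌊$94,842 × 150%/10⌋ = $14,226. Book value $80,616.
Year 3: ⌊$80,616 × 150%/10⌋ = $12,092. Book value $68,524.
Year 4: ⌊$68,524 × 150%/10⌋ = $10,278. Book value $58,246.

$58,246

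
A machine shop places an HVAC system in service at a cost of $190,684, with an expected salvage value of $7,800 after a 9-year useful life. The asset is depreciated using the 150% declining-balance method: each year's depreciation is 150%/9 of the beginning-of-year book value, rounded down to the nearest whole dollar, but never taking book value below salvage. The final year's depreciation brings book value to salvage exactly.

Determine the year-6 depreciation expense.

$12,772

Depreciable base = $190,684 − $7,800 = $182,884.
Year 1: ⌊$190,684 × 150%/9⌋ = $31,780. Book value $158,904.
Year 2: ⌊$158,904 × 150%/9⌋ = $26,484. Book value $132,420.
Year 3: ⌊$132,420 × 150%/9⌋ = $22,070. Book value $110,350.
Year 4: ⌊$110,350 × 150%/9⌋ = $18,391. Book value $91,959.
Year 5: ⌊$91,959 × 150%/9⌋ = $15,326. Book value $76,633.
Year 6: ⌊$76,633 × 150%/9⌋ = $12,772. Book value $63,861.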